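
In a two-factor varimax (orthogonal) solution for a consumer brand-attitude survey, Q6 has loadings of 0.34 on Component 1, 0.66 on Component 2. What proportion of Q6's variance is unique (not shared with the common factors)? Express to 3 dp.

h² = 0.34² + 0.66² = 0.1156 + 0.4356 = 0.5512
Uniqueness u² = 1 − h² = 1 − 0.5512 = 0.4488

0.449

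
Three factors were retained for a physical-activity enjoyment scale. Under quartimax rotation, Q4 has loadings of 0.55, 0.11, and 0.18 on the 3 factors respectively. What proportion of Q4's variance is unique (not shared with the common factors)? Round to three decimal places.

h² = 0.55² + 0.11² + 0.18² = 0.3025 + 0.0121 + 0.0324 = 0.3470
Uniqueness u² = 1 − h² = 1 − 0.3470 = 0.6530

0.653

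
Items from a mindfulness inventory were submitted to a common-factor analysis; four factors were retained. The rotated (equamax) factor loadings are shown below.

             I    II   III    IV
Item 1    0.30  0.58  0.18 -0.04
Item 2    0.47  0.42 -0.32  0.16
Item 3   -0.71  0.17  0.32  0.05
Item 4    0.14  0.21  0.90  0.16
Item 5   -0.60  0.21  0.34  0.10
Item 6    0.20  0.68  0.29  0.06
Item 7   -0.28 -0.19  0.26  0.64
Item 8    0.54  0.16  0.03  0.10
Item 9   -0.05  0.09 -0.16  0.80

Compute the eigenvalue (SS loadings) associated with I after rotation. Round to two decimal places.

SS loadings for I = 0.30² + 0.47² + (-0.71)² + 0.14² + (-0.60)² + 0.20² + (-0.28)² + 0.54² + (-0.05)² = 0.0900 + 0.2209 + 0.5041 + 0.0196 + 0.3600 + 0.0400 + 0.0784 + 0.2916 + 0.0025 = 1.6071

1.61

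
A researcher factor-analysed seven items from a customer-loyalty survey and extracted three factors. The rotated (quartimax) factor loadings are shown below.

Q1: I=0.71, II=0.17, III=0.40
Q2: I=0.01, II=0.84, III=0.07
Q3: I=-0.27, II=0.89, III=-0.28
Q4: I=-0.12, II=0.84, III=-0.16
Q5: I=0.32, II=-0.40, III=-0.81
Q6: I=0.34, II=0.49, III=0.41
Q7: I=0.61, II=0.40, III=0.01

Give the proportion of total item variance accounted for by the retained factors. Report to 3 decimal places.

SS loadings by factor: 1.1816, 2.7923, 1.0932; total = 5.0671.
Total variance with 7 standardized items is 7, so the solution explains 5.0671/7 = 0.7239.

0.724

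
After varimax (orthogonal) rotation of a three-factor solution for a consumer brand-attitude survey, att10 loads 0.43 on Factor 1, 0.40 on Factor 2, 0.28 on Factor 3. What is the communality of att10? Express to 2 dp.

h² = 0.43² + 0.40² + 0.28² = 0.1849 + 0.1600 + 0.0784 = 0.4233

0.42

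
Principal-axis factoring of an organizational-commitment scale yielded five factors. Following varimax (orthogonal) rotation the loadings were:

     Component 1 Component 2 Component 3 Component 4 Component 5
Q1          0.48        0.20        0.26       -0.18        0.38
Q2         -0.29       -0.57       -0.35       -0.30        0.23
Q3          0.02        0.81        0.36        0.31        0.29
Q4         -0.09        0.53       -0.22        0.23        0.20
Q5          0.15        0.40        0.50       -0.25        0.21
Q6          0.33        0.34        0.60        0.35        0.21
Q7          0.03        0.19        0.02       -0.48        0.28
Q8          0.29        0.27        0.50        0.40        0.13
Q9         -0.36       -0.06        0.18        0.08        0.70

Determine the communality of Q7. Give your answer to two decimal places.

0.35

h² = 0.03² + 0.19² + 0.02² + (-0.48)² + 0.28² = 0.0009 + 0.0361 + 0.0004 + 0.2304 + 0.0784 = 0.3462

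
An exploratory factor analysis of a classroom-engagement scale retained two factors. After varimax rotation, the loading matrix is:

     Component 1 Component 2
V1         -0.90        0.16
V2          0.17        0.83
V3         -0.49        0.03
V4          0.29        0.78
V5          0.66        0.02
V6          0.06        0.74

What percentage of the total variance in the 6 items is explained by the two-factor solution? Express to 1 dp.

SS loadings by factor: 1.6023, 1.8718; total = 3.4741.
Total variance with 6 standardized items is 6, so the solution explains 3.4741/6 = 0.5790 = 57.90%.

57.9%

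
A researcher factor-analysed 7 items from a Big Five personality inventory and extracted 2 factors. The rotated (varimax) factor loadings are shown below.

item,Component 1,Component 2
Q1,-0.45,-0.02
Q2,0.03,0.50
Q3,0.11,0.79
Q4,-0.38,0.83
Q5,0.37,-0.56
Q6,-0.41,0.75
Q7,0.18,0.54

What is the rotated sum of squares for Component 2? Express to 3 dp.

2.731

SS loadings for Component 2 = (-0.02)² + 0.50² + 0.79² + 0.83² + (-0.56)² + 0.75² + 0.54² = 0.0004 + 0.2500 + 0.6241 + 0.6889 + 0.3136 + 0.5625 + 0.2916 = 2.7311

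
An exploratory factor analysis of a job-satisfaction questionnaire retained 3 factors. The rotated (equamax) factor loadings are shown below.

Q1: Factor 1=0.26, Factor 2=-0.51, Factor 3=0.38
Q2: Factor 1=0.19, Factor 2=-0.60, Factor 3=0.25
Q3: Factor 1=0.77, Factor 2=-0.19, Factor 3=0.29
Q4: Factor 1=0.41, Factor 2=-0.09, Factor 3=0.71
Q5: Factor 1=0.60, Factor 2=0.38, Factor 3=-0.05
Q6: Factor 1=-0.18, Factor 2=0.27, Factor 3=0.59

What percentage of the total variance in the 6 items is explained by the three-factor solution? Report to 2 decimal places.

54.74%

SS loadings by factor: 1.2571, 0.8816, 1.1457; total = 3.2844.
Total variance with 6 standardized items is 6, so the solution explains 3.2844/6 = 0.5474 = 54.74%.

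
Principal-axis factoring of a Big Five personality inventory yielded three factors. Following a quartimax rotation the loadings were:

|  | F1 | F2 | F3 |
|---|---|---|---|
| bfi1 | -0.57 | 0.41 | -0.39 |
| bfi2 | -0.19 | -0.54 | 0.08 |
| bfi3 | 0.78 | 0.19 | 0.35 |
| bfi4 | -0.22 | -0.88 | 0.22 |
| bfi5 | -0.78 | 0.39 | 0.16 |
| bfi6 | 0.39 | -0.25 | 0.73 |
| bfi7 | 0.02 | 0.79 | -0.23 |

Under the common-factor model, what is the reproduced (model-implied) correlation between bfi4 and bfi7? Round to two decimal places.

r̂ = Σ λ_i·λ_j across factors = (-0.22)(0.02) + (-0.88)(0.79) + (0.22)(-0.23)
  = -0.0044 -0.6952 -0.0506 = -0.7502

-0.75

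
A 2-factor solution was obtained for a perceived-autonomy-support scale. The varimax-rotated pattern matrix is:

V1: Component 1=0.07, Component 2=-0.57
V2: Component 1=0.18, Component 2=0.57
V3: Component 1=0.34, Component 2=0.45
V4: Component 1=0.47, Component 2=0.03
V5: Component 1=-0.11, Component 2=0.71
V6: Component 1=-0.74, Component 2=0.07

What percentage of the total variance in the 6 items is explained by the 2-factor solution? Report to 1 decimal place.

38.3%

Communalities: 0.3298, 0.3573, 0.3181, 0.2218, 0.5162, 0.5525; Σh² = 2.2957.
Total variance with 6 standardized items is 6, so the solution explains 2.2957/6 = 0.3826 = 38.26%.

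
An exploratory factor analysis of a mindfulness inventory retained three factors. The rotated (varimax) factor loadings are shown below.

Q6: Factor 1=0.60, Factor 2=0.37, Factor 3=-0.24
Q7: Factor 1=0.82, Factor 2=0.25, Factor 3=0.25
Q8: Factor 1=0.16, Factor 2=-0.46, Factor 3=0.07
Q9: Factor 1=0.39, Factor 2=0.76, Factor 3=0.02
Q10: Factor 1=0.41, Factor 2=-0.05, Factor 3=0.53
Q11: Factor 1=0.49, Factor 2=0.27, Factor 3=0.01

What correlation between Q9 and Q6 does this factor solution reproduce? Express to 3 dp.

r̂ = Σ λ_i·λ_j across factors = (0.39)(0.60) + (0.76)(0.37) + (0.02)(-0.24)
  = +0.2340 +0.2812 -0.0048 = 0.5104

0.510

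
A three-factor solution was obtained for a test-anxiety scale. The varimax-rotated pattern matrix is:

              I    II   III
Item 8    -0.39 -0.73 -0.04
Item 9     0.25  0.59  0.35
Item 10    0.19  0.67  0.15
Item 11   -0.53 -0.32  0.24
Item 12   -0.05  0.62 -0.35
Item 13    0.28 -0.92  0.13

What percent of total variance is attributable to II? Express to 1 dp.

SS loadings for II = (-0.73)² + 0.59² + 0.67² + (-0.32)² + 0.62² + (-0.92)² = 2.6631
With 6 standardized items, total variance = 6. Proportion = 2.6631/6 = 0.4439 → 44.38%.

44.4%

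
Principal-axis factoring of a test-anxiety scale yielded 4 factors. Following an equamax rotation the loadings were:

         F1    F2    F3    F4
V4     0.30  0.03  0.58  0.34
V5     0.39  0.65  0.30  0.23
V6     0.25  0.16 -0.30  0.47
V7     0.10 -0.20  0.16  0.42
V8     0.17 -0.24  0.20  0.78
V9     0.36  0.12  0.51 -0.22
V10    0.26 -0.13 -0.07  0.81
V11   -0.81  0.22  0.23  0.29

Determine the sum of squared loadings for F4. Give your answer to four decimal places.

SS loadings for F4 = 0.34² + 0.23² + 0.47² + 0.42² + 0.78² + (-0.22)² + 0.81² + 0.29² = 0.1156 + 0.0529 + 0.2209 + 0.1764 + 0.6084 + 0.0484 + 0.6561 + 0.0841 = 1.9628

1.9628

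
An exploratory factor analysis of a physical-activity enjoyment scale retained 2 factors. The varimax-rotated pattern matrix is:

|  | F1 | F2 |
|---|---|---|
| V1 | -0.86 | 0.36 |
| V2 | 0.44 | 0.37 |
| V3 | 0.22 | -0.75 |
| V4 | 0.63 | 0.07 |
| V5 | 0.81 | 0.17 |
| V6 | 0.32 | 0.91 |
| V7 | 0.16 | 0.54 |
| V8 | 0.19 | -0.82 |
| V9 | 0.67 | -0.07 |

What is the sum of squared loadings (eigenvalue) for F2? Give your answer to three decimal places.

2.660

SS loadings for F2 = 0.36² + 0.37² + (-0.75)² + 0.07² + 0.17² + 0.91² + 0.54² + (-0.82)² + (-0.07)² = 0.1296 + 0.1369 + 0.5625 + 0.0049 + 0.0289 + 0.8281 + 0.2916 + 0.6724 + 0.0049 = 2.6598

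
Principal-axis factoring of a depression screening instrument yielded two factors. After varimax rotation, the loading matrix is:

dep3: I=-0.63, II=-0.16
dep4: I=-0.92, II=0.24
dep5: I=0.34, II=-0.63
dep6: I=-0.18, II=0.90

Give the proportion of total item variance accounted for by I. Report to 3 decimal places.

0.348

SS loadings for I = (-0.63)² + (-0.92)² + 0.34² + (-0.18)² = 1.3913
Proportion of variance = 1.3913 / 4 = 0.3478.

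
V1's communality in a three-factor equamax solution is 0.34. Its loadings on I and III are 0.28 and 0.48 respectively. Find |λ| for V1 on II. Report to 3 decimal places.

Under orthogonal rotation h² = Σλ², so λ_II² = h² − (0.3088) = 0.34 − 0.3088 = 0.0312.
|λ| = √0.0312 = 0.1766.

0.177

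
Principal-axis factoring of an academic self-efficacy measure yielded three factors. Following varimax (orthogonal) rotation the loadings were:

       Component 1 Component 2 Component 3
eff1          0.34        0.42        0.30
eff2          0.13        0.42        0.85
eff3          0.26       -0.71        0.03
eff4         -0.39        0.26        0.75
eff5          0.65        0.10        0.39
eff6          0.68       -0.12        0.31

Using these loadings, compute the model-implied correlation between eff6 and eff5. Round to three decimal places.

0.551

r̂ = Σ λ_i·λ_j across factors = (0.68)(0.65) + (-0.12)(0.10) + (0.31)(0.39)
  = +0.4420 -0.0120 +0.1209 = 0.5509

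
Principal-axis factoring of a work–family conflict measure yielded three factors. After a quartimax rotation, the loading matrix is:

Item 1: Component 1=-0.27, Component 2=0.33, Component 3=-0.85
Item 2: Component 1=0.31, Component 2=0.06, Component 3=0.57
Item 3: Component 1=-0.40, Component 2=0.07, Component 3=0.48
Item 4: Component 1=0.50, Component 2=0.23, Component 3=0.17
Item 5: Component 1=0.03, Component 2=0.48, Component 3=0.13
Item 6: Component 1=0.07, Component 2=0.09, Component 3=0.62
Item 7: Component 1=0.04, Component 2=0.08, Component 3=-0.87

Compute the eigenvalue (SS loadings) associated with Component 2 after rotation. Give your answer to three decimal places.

0.415

SS loadings for Component 2 = 0.33² + 0.06² + 0.07² + 0.23² + 0.48² + 0.09² + 0.08² = 0.1089 + 0.0036 + 0.0049 + 0.0529 + 0.2304 + 0.0081 + 0.0064 = 0.4152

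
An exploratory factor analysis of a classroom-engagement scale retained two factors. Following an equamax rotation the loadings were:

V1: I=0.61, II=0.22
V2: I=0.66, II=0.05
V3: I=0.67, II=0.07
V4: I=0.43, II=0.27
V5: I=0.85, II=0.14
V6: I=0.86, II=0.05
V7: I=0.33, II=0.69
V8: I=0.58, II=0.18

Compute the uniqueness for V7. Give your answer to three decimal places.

h² = 0.33² + 0.69² = 0.1089 + 0.4761 = 0.5850
Uniqueness u² = 1 − h² = 1 − 0.5850 = 0.4150

0.415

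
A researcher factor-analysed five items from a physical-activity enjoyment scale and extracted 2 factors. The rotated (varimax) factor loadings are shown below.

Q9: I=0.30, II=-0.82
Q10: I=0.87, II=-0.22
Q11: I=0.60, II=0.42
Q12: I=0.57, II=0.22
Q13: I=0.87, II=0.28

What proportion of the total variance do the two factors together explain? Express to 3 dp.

SS loadings by factor: 2.2887, 1.0240; total = 3.3127.
Total variance with 5 standardized items is 5, so the solution explains 3.3127/5 = 0.6625.

0.663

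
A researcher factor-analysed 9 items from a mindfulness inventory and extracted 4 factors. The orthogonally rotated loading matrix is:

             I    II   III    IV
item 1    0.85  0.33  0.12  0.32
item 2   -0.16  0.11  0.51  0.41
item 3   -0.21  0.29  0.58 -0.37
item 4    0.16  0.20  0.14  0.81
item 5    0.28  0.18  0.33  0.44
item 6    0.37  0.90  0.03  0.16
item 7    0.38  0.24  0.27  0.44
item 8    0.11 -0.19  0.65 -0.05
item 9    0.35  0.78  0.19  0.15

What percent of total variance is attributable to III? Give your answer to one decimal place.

14.1%

SS loadings for III = 0.12² + 0.51² + 0.58² + 0.14² + 0.33² + 0.03² + 0.27² + 0.65² + 0.19² = 1.2718
With 9 standardized items, total variance = 9. Proportion = 1.2718/9 = 0.1413 → 14.13%.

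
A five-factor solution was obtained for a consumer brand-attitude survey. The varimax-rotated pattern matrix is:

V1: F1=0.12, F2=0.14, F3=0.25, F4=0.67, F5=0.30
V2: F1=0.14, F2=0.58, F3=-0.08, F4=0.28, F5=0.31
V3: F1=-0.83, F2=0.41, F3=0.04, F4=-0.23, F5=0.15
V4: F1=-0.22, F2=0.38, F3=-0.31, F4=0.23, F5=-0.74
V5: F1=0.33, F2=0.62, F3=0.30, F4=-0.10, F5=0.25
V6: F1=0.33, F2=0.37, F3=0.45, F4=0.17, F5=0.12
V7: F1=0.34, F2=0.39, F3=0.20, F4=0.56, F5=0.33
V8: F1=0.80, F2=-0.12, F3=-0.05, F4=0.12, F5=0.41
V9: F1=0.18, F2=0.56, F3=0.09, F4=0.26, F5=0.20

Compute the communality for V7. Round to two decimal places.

0.73

h² = 0.34² + 0.39² + 0.20² + 0.56² + 0.33² = 0.1156 + 0.1521 + 0.0400 + 0.3136 + 0.1089 = 0.7302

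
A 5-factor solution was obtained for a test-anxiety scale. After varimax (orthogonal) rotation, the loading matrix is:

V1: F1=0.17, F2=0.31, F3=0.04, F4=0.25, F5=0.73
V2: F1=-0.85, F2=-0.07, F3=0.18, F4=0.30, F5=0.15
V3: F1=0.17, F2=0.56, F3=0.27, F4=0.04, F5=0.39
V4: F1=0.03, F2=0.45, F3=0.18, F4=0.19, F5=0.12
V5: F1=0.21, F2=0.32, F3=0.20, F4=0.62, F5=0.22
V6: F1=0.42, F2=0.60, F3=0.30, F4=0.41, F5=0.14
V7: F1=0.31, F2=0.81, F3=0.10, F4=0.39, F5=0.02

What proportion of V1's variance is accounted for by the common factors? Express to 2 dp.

0.72

h² = 0.17² + 0.31² + 0.04² + 0.25² + 0.73² = 0.0289 + 0.0961 + 0.0016 + 0.0625 + 0.5329 = 0.7220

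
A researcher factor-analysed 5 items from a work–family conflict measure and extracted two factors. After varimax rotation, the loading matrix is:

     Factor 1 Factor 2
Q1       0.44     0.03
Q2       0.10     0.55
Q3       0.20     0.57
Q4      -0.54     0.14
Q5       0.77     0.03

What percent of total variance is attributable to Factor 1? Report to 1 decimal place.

22.6%

SS loadings for Factor 1 = 0.44² + 0.10² + 0.20² + (-0.54)² + 0.77² = 1.1281
With 5 standardized items, total variance = 5. Proportion = 1.1281/5 = 0.2256 → 22.56%.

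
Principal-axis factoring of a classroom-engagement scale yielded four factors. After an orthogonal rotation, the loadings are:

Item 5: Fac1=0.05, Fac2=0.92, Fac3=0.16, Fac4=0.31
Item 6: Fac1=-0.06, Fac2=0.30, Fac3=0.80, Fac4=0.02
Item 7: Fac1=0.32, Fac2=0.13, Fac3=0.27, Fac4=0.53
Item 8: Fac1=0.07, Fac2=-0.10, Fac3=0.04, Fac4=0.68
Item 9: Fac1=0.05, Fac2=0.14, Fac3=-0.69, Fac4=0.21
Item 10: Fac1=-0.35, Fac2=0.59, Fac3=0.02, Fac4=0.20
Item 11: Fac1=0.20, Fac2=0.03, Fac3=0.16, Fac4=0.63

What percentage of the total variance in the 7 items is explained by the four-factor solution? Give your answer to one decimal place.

Communalities: 0.9706, 0.7340, 0.4731, 0.4789, 0.5423, 0.5110, 0.4634; Σh² = 4.1733.
Total variance with 7 standardized items is 7, so the solution explains 4.1733/7 = 0.5962 = 59.62%.

59.6%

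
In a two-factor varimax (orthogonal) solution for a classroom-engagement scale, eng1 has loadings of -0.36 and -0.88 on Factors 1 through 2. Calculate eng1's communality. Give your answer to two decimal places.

0.90

h² = (-0.36)² + (-0.88)² = 0.1296 + 0.7744 = 0.9040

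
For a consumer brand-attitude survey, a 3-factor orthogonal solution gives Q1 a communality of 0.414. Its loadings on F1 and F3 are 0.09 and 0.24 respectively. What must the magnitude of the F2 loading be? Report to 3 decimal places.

Under orthogonal rotation h² = Σλ², so λ_F2² = h² − (0.0657) = 0.414 − 0.0657 = 0.3483.
|λ| = √0.3483 = 0.5902.

0.590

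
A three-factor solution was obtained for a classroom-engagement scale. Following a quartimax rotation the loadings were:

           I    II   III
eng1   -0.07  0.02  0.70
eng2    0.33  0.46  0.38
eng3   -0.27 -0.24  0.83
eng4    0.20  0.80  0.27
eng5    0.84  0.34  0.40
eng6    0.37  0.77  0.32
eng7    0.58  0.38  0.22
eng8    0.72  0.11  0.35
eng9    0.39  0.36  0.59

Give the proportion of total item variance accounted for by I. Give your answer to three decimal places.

0.231

SS loadings for I = (-0.07)² + 0.33² + (-0.27)² + 0.20² + 0.84² + 0.37² + 0.58² + 0.72² + 0.39² = 2.0761
Proportion of variance = 2.0761 / 9 = 0.2307.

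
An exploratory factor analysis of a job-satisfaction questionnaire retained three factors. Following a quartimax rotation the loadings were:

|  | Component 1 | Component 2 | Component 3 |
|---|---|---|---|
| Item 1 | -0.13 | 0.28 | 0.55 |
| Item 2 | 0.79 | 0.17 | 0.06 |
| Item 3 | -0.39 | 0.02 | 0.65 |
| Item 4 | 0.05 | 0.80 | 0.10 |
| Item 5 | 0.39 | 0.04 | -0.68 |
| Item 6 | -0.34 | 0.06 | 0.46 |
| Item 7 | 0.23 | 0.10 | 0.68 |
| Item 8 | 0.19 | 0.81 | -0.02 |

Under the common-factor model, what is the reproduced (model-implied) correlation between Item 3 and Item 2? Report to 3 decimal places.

-0.266

r̂ = Σ λ_i·λ_j across factors = (-0.39)(0.79) + (0.02)(0.17) + (0.65)(0.06)
  = -0.3081 +0.0034 +0.0390 = -0.2657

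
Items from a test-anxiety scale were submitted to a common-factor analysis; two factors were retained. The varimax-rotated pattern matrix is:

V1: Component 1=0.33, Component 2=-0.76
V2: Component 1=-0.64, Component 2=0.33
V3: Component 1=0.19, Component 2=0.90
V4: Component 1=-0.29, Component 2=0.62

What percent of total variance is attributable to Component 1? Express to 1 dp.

SS loadings for Component 1 = 0.33² + (-0.64)² + 0.19² + (-0.29)² = 0.6387
With 4 standardized items, total variance = 4. Proportion = 0.6387/4 = 0.1597 → 15.97%.

16.0%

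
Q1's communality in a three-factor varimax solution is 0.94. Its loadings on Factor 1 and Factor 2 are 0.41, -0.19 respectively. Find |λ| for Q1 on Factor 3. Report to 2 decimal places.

Under orthogonal rotation h² = Σλ², so λ_Factor 3² = h² − (0.2042) = 0.94 − 0.2042 = 0.7358.
|λ| = √0.7358 = 0.8578.

0.86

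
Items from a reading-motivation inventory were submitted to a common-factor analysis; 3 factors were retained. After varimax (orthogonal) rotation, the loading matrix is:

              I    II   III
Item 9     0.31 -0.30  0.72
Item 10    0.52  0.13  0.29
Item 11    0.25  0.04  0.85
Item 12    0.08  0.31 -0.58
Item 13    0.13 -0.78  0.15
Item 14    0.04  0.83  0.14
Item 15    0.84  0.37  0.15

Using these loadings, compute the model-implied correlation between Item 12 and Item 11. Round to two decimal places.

-0.46

r̂ = Σ λ_i·λ_j across factors = (0.08)(0.25) + (0.31)(0.04) + (-0.58)(0.85)
  = +0.0200 +0.0124 -0.4930 = -0.4606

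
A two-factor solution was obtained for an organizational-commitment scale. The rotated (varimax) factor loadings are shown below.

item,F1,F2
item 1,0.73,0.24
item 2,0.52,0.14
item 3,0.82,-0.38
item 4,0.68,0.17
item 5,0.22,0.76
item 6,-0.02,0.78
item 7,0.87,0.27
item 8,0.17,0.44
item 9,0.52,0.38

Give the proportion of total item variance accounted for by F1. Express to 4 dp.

SS loadings for F1 = 0.73² + 0.52² + 0.82² + 0.68² + 0.22² + (-0.02)² + 0.87² + 0.17² + 0.52² = 3.0431
Proportion of variance = 3.0431 / 9 = 0.3381.

0.3381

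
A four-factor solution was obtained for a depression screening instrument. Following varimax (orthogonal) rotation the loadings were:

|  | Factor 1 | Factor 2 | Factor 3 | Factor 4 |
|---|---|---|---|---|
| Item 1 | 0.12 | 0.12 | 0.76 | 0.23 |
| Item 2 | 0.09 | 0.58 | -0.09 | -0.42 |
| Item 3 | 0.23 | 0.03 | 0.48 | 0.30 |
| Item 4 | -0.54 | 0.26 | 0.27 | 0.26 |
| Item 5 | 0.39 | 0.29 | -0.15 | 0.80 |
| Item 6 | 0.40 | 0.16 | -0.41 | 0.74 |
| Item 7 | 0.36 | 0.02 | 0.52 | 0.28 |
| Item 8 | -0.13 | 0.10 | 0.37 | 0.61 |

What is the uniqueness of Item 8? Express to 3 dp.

0.464

h² = (-0.13)² + 0.10² + 0.37² + 0.61² = 0.0169 + 0.0100 + 0.1369 + 0.3721 = 0.5359
Uniqueness u² = 1 − h² = 1 − 0.5359 = 0.4641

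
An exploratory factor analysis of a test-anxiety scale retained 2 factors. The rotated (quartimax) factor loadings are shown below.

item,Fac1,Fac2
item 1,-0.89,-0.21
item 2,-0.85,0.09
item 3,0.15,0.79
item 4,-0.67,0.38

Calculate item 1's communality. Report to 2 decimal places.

0.84

h² = (-0.89)² + (-0.21)² = 0.7921 + 0.0441 = 0.8362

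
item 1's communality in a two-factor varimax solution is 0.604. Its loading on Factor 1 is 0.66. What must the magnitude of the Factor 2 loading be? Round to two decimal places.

Under orthogonal rotation h² = Σλ², so λ_Factor 2² = h² − (0.4356) = 0.604 − 0.4356 = 0.1684.
|λ| = √0.1684 = 0.4104.

0.41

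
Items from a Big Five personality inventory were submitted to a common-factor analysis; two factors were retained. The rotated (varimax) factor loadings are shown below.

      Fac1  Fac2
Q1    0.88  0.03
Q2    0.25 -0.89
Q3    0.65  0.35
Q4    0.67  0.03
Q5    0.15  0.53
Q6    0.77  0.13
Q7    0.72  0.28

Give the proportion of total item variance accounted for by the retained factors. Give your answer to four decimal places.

Communalities: 0.7753, 0.8546, 0.5450, 0.4498, 0.3034, 0.6098, 0.5968; Σh² = 4.1347.
Total variance with 7 standardized items is 7, so the solution explains 4.1347/7 = 0.5907.

0.5907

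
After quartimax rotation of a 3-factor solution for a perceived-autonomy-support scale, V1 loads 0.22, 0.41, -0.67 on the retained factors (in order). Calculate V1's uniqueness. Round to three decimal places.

h² = 0.22² + 0.41² + (-0.67)² = 0.0484 + 0.1681 + 0.4489 = 0.6654
Uniqueness u² = 1 − h² = 1 − 0.6654 = 0.3346

0.335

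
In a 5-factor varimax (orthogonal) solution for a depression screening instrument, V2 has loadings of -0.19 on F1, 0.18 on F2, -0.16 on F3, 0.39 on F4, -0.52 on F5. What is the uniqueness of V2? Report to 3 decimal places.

0.483

h² = (-0.19)² + 0.18² + (-0.16)² + 0.39² + (-0.52)² = 0.0361 + 0.0324 + 0.0256 + 0.1521 + 0.2704 = 0.5166
Uniqueness u² = 1 − h² = 1 − 0.5166 = 0.4834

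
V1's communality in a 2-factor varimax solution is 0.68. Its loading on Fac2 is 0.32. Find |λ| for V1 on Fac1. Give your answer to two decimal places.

0.76

Under orthogonal rotation h² = Σλ², so λ_Fac1² = h² − (0.1024) = 0.68 − 0.1024 = 0.5776.
|λ| = √0.5776 = 0.7600.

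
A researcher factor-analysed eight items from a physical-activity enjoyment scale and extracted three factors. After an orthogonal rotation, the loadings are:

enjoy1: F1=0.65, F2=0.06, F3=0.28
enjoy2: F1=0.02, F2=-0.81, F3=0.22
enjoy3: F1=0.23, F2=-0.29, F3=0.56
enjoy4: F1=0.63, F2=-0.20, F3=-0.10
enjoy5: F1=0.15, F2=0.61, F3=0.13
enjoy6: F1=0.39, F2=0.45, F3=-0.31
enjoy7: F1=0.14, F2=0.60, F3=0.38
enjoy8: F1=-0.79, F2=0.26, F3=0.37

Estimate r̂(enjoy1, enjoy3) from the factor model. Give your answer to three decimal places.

0.289

r̂ = Σ λ_i·λ_j across factors = (0.65)(0.23) + (0.06)(-0.29) + (0.28)(0.56)
  = +0.1495 -0.0174 +0.1568 = 0.2889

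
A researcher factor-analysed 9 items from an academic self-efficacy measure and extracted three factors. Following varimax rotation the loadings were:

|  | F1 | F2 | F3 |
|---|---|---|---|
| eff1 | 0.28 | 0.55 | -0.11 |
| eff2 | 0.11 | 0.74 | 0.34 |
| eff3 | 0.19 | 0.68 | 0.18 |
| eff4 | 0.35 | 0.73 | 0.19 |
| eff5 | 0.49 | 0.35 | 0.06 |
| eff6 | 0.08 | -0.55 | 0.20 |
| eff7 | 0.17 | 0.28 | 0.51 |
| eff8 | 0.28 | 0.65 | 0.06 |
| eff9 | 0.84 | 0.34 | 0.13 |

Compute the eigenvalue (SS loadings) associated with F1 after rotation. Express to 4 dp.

SS loadings for F1 = 0.28² + 0.11² + 0.19² + 0.35² + 0.49² + 0.08² + 0.17² + 0.28² + 0.84² = 0.0784 + 0.0121 + 0.0361 + 0.1225 + 0.2401 + 0.0064 + 0.0289 + 0.0784 + 0.7056 = 1.3085

1.3085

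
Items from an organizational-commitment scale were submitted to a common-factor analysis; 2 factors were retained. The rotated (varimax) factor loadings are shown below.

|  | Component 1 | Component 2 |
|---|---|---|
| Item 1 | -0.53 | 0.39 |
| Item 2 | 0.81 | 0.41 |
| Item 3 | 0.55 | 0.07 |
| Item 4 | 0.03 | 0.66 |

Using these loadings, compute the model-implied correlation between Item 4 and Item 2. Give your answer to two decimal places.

r̂ = Σ λ_i·λ_j across factors = (0.03)(0.81) + (0.66)(0.41)
  = +0.0243 +0.2706 = 0.2949

0.29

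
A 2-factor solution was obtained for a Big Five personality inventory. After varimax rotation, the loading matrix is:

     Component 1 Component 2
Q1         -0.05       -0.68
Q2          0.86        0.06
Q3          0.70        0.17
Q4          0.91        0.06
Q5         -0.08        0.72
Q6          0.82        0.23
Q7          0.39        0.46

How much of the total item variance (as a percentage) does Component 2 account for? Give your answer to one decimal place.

SS loadings for Component 2 = (-0.68)² + 0.06² + 0.17² + 0.06² + 0.72² + 0.23² + 0.46² = 1.2814
With 7 standardized items, total variance = 7. Proportion = 1.2814/7 = 0.1831 → 18.31%.

18.3%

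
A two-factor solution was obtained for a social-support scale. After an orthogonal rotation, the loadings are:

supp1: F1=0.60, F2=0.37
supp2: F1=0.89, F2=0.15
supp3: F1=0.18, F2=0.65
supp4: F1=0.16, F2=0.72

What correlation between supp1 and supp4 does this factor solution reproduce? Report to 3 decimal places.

0.362

r̂ = Σ λ_i·λ_j across factors = (0.60)(0.16) + (0.37)(0.72)
  = +0.0960 +0.2664 = 0.3624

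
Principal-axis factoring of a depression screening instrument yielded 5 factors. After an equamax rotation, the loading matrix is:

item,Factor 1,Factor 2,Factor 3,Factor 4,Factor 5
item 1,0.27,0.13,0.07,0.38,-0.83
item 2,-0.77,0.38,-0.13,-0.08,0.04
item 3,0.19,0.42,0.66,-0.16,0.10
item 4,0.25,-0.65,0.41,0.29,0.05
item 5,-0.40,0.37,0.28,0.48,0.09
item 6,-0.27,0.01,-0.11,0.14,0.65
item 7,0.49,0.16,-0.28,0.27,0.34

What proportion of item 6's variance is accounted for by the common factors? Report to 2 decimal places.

h² = (-0.27)² + 0.01² + (-0.11)² + 0.14² + 0.65² = 0.0729 + 0.0001 + 0.0121 + 0.0196 + 0.4225 = 0.5272

0.53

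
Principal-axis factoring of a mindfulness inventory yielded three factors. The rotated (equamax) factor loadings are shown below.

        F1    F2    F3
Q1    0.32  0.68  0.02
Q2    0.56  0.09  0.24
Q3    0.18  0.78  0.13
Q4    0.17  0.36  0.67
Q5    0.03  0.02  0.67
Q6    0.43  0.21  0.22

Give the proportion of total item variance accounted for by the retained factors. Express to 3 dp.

SS loadings by factor: 0.6631, 1.2530, 1.0211; total = 2.9372.
Total variance with 6 standardized items is 6, so the solution explains 2.9372/6 = 0.4895.

0.490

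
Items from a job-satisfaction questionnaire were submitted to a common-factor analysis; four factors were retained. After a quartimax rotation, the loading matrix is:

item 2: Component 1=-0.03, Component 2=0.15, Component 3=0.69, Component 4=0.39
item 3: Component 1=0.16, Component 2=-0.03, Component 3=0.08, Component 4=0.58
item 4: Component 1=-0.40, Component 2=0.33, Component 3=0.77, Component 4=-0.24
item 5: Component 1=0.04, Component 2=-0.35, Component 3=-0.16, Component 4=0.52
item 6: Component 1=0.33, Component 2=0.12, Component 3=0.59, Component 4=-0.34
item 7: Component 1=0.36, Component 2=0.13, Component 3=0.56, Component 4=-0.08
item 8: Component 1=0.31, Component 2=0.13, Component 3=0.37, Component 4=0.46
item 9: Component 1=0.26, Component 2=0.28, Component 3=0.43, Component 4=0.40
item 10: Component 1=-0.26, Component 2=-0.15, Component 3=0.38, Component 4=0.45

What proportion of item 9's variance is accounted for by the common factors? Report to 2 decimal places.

h² = 0.26² + 0.28² + 0.43² + 0.40² = 0.0676 + 0.0784 + 0.1849 + 0.1600 = 0.4909

0.49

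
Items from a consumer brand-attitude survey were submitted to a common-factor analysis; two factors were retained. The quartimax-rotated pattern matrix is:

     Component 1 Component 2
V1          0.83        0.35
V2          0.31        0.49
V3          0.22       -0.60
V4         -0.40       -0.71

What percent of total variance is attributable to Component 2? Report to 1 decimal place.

30.7%

SS loadings for Component 2 = 0.35² + 0.49² + (-0.60)² + (-0.71)² = 1.2267
With 4 standardized items, total variance = 4. Proportion = 1.2267/4 = 0.3067 → 30.67%.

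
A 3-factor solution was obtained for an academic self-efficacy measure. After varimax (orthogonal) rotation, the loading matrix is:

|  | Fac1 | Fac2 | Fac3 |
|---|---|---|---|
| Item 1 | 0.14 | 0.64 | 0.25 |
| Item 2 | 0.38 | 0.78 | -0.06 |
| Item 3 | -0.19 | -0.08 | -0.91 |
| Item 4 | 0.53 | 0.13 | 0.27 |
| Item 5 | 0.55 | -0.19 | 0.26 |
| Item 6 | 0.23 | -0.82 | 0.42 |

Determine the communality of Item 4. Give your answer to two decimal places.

0.37

h² = 0.53² + 0.13² + 0.27² = 0.2809 + 0.0169 + 0.0729 = 0.3707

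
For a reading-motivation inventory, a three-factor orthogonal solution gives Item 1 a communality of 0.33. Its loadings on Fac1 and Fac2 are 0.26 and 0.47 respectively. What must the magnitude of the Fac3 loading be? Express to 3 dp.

0.204

Under orthogonal rotation h² = Σλ², so λ_Fac3² = h² − (0.2885) = 0.33 − 0.2885 = 0.0415.
|λ| = √0.0415 = 0.2037.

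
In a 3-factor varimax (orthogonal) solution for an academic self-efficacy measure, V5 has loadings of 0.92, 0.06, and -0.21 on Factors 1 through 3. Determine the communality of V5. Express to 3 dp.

0.894

h² = 0.92² + 0.06² + (-0.21)² = 0.8464 + 0.0036 + 0.0441 = 0.8941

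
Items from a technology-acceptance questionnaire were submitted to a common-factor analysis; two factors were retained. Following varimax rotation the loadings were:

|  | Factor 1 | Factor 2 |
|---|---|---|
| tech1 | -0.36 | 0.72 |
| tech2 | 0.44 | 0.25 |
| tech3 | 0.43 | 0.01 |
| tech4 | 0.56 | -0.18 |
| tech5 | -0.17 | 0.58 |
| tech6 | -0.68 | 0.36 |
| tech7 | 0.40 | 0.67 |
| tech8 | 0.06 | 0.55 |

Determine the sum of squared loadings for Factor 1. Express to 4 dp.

1.4766

SS loadings for Factor 1 = (-0.36)² + 0.44² + 0.43² + 0.56² + (-0.17)² + (-0.68)² + 0.40² + 0.06² = 0.1296 + 0.1936 + 0.1849 + 0.3136 + 0.0289 + 0.4624 + 0.1600 + 0.0036 = 1.4766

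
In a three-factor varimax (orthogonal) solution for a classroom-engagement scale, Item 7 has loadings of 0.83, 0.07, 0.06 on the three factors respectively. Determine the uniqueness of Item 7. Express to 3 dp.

h² = 0.83² + 0.07² + 0.06² = 0.6889 + 0.0049 + 0.0036 = 0.6974
Uniqueness u² = 1 − h² = 1 − 0.6974 = 0.3026

0.303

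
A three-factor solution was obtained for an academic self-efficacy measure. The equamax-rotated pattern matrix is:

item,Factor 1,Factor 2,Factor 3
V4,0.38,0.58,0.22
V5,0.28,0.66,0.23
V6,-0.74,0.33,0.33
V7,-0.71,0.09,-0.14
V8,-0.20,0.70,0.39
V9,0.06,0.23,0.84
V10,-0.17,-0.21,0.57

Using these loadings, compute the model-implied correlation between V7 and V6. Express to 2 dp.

0.51

r̂ = Σ λ_i·λ_j across factors = (-0.71)(-0.74) + (0.09)(0.33) + (-0.14)(0.33)
  = +0.5254 +0.0297 -0.0462 = 0.5089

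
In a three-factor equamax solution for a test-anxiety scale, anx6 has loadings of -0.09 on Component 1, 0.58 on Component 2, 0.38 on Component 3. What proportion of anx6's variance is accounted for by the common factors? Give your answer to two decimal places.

h² = (-0.09)² + 0.58² + 0.38² = 0.0081 + 0.3364 + 0.1444 = 0.4889

0.49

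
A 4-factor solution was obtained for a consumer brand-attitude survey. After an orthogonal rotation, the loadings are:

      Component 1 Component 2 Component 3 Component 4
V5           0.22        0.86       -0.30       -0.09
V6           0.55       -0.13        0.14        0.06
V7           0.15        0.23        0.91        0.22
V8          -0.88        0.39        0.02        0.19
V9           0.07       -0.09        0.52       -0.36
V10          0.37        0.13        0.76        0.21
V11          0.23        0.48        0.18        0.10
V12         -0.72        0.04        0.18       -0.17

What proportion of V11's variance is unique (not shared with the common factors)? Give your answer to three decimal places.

h² = 0.23² + 0.48² + 0.18² + 0.10² = 0.0529 + 0.2304 + 0.0324 + 0.0100 = 0.3257
Uniqueness u² = 1 − h² = 1 − 0.3257 = 0.6743

0.674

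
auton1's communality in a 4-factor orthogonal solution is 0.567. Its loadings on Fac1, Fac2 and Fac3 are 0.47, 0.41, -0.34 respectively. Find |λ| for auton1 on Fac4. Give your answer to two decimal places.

0.25

Under orthogonal rotation h² = Σλ², so λ_Fac4² = h² − (0.5046) = 0.567 − 0.5046 = 0.0624.
|λ| = √0.0624 = 0.2498.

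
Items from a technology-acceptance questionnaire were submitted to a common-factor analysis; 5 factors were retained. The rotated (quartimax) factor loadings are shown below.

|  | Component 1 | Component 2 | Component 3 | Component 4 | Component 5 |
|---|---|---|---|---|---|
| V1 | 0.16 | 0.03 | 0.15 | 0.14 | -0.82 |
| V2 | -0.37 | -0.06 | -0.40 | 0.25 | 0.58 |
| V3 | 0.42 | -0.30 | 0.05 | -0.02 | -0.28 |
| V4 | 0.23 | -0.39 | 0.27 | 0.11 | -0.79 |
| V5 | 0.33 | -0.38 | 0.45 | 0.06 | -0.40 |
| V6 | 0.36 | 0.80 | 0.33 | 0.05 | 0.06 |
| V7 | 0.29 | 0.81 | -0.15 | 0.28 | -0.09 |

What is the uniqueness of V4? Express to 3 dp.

0.086

h² = 0.23² + (-0.39)² + 0.27² + 0.11² + (-0.79)² = 0.0529 + 0.1521 + 0.0729 + 0.0121 + 0.6241 = 0.9141
Uniqueness u² = 1 − h² = 1 − 0.9141 = 0.0859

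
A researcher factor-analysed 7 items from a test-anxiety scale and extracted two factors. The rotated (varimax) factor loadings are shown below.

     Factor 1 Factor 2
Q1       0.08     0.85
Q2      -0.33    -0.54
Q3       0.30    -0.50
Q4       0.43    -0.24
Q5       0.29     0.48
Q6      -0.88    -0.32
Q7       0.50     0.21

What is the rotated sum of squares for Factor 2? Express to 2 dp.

SS loadings for Factor 2 = 0.85² + (-0.54)² + (-0.50)² + (-0.24)² + 0.48² + (-0.32)² + 0.21² = 0.7225 + 0.2916 + 0.2500 + 0.0576 + 0.2304 + 0.1024 + 0.0441 = 1.6986

1.70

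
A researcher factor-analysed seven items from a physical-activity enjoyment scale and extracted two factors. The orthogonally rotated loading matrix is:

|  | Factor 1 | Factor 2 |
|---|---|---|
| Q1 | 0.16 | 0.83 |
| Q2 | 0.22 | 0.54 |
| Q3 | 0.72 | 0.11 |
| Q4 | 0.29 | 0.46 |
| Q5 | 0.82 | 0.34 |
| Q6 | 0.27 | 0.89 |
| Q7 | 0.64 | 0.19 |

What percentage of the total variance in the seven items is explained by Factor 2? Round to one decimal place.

30.7%

SS loadings for Factor 2 = 0.83² + 0.54² + 0.11² + 0.46² + 0.34² + 0.89² + 0.19² = 2.1480
With 7 standardized items, total variance = 7. Proportion = 2.1480/7 = 0.3069 → 30.69%.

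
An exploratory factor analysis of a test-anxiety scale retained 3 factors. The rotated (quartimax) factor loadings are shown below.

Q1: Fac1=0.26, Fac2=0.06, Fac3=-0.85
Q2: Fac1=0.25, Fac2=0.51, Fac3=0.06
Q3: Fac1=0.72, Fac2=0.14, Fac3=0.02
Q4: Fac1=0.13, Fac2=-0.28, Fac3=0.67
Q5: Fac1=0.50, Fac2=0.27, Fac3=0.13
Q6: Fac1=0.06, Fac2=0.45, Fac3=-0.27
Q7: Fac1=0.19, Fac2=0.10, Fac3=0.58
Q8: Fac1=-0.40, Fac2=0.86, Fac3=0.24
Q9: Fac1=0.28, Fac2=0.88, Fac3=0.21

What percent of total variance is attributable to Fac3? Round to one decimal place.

18.9%

SS loadings for Fac3 = (-0.85)² + 0.06² + 0.02² + 0.67² + 0.13² + (-0.27)² + 0.58² + 0.24² + 0.21² = 1.7033
With 9 standardized items, total variance = 9. Proportion = 1.7033/9 = 0.1893 → 18.93%.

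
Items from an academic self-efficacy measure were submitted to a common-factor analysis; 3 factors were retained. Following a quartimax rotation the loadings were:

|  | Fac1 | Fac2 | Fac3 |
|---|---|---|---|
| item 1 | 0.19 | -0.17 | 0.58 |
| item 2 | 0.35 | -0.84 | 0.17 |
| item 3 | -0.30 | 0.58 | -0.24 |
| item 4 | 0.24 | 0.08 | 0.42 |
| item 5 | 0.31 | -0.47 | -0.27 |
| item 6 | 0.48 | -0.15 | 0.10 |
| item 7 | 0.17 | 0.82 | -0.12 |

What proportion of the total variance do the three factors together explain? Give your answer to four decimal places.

SS loadings by factor: 0.6616, 1.9931, 0.6966; total = 3.3513.
Total variance with 7 standardized items is 7, so the solution explains 3.3513/7 = 0.4788.

0.4788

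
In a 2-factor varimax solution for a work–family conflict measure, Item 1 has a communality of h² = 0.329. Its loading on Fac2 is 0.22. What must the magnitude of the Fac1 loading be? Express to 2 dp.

Under orthogonal rotation h² = Σλ², so λ_Fac1² = h² − (0.0484) = 0.329 − 0.0484 = 0.2806.
|λ| = √0.2806 = 0.5297.

0.53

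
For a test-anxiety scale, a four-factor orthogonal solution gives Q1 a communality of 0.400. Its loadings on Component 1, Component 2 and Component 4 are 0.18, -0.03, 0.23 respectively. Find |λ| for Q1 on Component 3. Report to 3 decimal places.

0.560

Under orthogonal rotation h² = Σλ², so λ_Component 3² = h² − (0.0862) = 0.400 − 0.0862 = 0.3138.
|λ| = √0.3138 = 0.5602.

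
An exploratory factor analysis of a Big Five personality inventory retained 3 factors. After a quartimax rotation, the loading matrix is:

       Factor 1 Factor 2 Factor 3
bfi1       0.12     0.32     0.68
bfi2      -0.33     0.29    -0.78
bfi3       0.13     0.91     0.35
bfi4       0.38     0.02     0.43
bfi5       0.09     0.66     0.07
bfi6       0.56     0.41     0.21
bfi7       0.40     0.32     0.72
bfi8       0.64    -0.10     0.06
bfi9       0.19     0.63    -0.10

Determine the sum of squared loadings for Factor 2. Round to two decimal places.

SS loadings for Factor 2 = 0.32² + 0.29² + 0.91² + 0.02² + 0.66² + 0.41² + 0.32² + (-0.10)² + 0.63² = 0.1024 + 0.0841 + 0.8281 + 0.0004 + 0.4356 + 0.1681 + 0.1024 + 0.0100 + 0.3969 = 2.1280

2.13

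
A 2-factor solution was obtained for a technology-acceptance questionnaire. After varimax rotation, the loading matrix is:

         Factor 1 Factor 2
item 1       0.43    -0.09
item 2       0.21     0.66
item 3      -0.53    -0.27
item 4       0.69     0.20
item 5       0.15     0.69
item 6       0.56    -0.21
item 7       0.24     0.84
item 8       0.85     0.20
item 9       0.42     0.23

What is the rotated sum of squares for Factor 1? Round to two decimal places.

2.28

SS loadings for Factor 1 = 0.43² + 0.21² + (-0.53)² + 0.69² + 0.15² + 0.56² + 0.24² + 0.85² + 0.42² = 0.1849 + 0.0441 + 0.2809 + 0.4761 + 0.0225 + 0.3136 + 0.0576 + 0.7225 + 0.1764 = 2.2786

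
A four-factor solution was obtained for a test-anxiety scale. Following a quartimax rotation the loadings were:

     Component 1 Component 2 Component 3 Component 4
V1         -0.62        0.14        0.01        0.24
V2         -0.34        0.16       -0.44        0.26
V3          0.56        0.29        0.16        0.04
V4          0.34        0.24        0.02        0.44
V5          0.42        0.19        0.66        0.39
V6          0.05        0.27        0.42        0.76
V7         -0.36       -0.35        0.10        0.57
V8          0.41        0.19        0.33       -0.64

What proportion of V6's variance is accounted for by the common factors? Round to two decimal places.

0.83

h² = 0.05² + 0.27² + 0.42² + 0.76² = 0.0025 + 0.0729 + 0.1764 + 0.5776 = 0.8294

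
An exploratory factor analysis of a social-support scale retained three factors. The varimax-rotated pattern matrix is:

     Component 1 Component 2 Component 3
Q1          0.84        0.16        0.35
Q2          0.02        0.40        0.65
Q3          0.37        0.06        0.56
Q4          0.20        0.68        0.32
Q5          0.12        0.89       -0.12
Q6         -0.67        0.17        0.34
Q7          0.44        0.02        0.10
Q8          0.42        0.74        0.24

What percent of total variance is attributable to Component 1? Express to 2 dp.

21.45%

SS loadings for Component 1 = 0.84² + 0.02² + 0.37² + 0.20² + 0.12² + (-0.67)² + 0.44² + 0.42² = 1.7162
With 8 standardized items, total variance = 8. Proportion = 1.7162/8 = 0.2145 → 21.45%.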